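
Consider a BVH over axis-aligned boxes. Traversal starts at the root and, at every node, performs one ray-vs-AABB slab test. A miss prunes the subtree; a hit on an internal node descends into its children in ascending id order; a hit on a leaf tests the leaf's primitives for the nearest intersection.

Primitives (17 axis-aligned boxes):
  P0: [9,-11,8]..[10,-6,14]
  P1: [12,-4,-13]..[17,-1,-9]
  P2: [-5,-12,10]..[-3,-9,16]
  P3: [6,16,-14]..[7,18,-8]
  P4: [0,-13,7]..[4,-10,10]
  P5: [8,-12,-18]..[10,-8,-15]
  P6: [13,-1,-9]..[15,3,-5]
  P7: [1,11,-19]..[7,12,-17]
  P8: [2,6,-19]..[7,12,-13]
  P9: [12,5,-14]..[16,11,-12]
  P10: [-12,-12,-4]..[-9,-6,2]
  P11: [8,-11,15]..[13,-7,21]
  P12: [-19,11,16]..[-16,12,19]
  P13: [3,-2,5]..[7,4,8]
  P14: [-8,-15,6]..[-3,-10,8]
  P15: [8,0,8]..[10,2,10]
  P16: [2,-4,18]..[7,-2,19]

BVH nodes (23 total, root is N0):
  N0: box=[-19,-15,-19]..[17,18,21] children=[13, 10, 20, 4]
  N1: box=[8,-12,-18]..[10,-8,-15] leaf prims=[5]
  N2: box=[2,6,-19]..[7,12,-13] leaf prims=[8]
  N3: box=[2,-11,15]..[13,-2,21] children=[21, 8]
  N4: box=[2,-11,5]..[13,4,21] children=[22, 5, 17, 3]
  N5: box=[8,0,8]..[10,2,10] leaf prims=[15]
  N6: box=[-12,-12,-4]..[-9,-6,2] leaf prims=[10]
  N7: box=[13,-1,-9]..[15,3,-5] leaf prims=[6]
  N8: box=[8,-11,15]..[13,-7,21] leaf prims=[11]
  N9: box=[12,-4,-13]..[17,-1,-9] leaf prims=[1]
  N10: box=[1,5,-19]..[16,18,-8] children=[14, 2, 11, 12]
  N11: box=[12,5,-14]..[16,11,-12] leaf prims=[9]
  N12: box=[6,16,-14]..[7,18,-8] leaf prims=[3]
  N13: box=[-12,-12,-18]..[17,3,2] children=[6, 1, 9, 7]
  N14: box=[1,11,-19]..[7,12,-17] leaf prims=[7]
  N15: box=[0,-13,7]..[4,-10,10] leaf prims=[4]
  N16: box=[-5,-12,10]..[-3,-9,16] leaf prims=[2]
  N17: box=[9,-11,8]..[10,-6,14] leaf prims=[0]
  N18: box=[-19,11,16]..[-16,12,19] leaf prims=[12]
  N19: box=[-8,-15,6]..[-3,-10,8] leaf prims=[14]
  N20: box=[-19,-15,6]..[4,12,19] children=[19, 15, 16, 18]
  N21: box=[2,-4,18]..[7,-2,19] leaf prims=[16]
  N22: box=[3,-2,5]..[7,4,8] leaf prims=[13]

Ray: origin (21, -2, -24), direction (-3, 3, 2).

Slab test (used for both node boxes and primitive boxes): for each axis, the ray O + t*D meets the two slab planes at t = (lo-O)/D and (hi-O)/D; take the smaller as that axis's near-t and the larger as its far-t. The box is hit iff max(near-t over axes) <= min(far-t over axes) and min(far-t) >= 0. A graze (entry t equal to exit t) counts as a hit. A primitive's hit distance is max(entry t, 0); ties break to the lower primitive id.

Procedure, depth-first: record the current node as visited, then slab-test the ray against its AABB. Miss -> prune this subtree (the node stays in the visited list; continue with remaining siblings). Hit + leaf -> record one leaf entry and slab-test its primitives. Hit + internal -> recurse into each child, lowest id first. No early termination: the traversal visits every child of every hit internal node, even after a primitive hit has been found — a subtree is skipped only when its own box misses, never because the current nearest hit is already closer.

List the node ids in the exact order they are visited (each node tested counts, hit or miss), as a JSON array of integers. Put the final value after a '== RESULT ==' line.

Traverse from the root:
N0 x:[4/3,40/3] y:[-13/3,20/3] z:[5/2,45/2] -> hit [5/2,20/3], descend [4, 10, 13, 20]
  N4 x:[8/3,19/3] y:[-3,2] z:[29/2,45/2] -> miss, prune
  N10 x:[5/3,20/3] y:[7/3,20/3] z:[5/2,8] -> hit [5/2,20/3], descend [2, 11, 12, 14]
    N2 x:[14/3,19/3] y:[8/3,14/3] z:[5/2,11/2] -> hit [14/3,14/3] leaf, test {P8@t=14/3}
    N11 x:[5/3,3] y:[7/3,13/3] z:[5,6] -> miss, prune
    N12 x:[14/3,5] y:[6,20/3] z:[5,8] -> miss, prune
    N14 x:[14/3,20/3] y:[13/3,14/3] z:[5/2,7/2] -> miss, prune
  N13 x:[4/3,11] y:[-10/3,5/3] z:[3,13] -> miss, prune
  N20 x:[17/3,40/3] y:[-13/3,14/3] z:[15,43/2] -> miss, prune

9 AABB tests over nodes [0, 4, 10, 2, 11, 12, 14, 13, 20]; 1 leaf entered; closest P8.

== RESULT ==
[0, 4, 10, 2, 11, 12, 14, 13, 20]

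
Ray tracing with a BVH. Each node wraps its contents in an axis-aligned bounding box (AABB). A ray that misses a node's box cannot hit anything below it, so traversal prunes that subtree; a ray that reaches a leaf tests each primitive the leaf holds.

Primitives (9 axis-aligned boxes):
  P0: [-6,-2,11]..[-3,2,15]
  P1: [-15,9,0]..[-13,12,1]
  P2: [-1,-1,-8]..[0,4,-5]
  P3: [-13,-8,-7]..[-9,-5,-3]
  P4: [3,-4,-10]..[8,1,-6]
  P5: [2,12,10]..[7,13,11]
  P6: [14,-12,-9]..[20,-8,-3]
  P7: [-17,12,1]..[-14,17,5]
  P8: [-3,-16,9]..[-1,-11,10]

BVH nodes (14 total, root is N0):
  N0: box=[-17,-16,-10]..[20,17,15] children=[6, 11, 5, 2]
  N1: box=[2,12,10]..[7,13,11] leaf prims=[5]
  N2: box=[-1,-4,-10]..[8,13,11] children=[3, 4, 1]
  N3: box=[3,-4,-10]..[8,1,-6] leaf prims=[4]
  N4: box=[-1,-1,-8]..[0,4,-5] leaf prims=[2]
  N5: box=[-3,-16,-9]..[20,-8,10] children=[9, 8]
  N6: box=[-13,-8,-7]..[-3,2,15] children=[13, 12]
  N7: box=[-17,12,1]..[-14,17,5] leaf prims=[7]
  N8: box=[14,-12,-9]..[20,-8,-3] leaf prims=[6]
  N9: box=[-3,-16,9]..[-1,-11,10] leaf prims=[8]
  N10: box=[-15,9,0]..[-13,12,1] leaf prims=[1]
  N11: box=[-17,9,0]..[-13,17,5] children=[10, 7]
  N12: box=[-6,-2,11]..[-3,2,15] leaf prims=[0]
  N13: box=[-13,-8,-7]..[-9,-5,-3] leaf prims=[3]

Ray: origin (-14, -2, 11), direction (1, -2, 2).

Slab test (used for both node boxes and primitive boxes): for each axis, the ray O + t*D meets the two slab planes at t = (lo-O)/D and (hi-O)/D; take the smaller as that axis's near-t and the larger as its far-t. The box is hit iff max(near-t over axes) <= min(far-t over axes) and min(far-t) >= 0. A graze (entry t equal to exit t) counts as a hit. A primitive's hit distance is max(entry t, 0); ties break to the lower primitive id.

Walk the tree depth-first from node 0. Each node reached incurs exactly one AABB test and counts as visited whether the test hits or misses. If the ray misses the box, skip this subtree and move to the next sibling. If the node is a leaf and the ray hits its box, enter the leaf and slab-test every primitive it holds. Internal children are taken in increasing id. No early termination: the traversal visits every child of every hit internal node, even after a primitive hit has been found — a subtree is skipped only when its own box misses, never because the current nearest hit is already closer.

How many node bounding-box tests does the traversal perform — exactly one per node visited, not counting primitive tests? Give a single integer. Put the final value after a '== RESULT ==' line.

Walk:
N0 x:[-3,34] y:[-19/2,7] z:[-21/2,2] -> hit [-3,2], descend [2, 5, 6, 11]
  N2 x:[13,22] y:[-15/2,1] z:[-21/2,0] -> miss, prune
  N5 x:[11,34] y:[3,7] z:[-10,-1/2] -> miss, prune
  N6 x:[1,11] y:[-2,3] z:[-9,2] -> hit [1,2], descend [12, 13]
    N12 x:[8,11] y:[-2,0] z:[0,2] -> miss, prune
    N13 x:[1,5] y:[3/2,3] z:[-9,-7] -> miss, prune
  N11 x:[-3,1] y:[-19/2,-11/2] z:[-11/2,-3] -> miss, prune

Visited [0, 2, 5, 6, 12, 13, 11]. Tests: 7 box, 0 leaf. Nearest: miss.

== RESULT ==
7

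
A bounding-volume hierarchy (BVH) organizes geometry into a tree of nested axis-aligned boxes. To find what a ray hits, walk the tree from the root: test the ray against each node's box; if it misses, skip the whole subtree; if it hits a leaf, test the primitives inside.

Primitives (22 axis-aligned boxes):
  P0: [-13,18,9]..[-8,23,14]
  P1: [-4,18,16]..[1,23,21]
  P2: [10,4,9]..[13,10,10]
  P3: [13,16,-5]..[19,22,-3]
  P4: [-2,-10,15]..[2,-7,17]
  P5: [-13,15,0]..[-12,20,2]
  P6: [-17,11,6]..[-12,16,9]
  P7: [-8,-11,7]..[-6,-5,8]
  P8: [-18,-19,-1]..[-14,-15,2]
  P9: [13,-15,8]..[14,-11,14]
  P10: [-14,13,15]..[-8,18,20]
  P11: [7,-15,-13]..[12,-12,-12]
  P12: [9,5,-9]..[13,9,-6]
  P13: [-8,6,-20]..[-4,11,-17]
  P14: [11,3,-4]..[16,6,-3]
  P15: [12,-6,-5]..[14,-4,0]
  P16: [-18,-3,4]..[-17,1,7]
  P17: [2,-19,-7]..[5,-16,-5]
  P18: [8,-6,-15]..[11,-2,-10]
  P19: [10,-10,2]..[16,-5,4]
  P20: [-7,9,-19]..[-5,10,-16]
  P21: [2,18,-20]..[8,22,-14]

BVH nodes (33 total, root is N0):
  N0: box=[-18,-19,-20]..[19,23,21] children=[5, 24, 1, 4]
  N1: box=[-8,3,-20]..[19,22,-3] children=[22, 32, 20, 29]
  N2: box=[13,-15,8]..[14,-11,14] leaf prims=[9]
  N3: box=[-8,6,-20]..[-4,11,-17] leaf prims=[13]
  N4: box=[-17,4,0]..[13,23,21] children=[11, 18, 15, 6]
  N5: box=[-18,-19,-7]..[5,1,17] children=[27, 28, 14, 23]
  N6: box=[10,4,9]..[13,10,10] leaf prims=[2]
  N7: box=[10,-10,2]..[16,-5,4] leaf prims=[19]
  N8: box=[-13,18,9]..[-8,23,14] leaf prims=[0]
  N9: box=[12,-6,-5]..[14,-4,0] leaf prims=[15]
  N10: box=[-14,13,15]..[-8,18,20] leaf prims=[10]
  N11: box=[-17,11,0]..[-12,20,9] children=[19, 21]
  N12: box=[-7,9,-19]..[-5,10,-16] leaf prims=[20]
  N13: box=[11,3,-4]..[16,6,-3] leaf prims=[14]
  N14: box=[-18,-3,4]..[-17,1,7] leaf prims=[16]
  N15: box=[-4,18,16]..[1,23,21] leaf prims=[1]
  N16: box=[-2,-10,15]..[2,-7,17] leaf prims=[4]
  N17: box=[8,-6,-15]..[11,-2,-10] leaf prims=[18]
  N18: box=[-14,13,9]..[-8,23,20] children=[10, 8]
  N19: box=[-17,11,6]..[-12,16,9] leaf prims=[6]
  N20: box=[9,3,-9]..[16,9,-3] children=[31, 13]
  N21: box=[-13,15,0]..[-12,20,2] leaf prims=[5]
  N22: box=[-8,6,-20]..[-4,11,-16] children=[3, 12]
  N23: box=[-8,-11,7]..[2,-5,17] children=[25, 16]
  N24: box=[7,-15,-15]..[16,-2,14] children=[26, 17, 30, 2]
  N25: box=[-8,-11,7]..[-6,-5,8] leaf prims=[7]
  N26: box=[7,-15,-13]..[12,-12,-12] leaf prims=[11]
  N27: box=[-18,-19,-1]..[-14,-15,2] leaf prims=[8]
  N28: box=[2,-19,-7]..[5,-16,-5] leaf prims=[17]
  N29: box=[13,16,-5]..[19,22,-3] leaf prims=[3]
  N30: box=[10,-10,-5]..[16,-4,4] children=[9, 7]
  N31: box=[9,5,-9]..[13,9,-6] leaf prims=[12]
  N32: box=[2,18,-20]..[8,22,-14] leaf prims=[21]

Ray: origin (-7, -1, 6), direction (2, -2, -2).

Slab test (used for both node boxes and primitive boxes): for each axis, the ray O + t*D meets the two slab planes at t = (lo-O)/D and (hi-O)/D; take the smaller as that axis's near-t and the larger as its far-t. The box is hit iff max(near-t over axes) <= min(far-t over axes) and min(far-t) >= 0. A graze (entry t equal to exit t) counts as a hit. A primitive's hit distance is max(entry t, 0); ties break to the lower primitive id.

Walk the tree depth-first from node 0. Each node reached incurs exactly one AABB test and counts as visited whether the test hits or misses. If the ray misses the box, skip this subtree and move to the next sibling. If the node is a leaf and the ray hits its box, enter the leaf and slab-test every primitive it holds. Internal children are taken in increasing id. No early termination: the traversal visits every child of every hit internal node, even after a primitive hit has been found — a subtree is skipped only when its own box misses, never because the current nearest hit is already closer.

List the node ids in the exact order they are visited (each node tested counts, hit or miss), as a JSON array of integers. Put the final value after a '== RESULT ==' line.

Walk:
N0 x:[-11/2,13] y:[-12,9] z:[-15/2,13] -> hit [-11/2,9], descend [1, 4, 5, 24]
  N1 x:[-1/2,13] y:[-23/2,-2] z:[9/2,13] -> miss, prune
  N4 x:[-5,10] y:[-12,-5/2] z:[-15/2,3] -> miss, prune
  N5 x:[-11/2,6] y:[-1,9] z:[-11/2,13/2] -> hit [-1,6], descend [14, 23, 27, 28]
    N14 x:[-11/2,-5] y:[-1,1] z:[-1/2,1] -> miss, prune
    N23 x:[-1/2,9/2] y:[2,5] z:[-11/2,-1/2] -> miss, prune
    N27 x:[-11/2,-7/2] y:[7,9] z:[2,7/2] -> miss, prune
    N28 x:[9/2,6] y:[15/2,9] z:[11/2,13/2] -> miss, prune
  N24 x:[7,23/2] y:[1/2,7] z:[-4,21/2] -> hit [7,7], descend [2, 17, 26, 30]
    N2 x:[10,21/2] y:[5,7] z:[-4,-1] -> miss, prune
    N17 x:[15/2,9] y:[1/2,5/2] z:[8,21/2] -> miss, prune
    N26 x:[7,19/2] y:[11/2,7] z:[9,19/2] -> miss, prune
    N30 x:[17/2,23/2] y:[3/2,9/2] z:[1,11/2] -> miss, prune

order=[0, 1, 4, 5, 14, 23, 27, 28, 24, 2, 17, 26, 30]  |boxes|=13  |leaves|=0  hit=miss

== RESULT ==
[0, 1, 4, 5, 14, 23, 27, 28, 24, 2, 17, 26, 30]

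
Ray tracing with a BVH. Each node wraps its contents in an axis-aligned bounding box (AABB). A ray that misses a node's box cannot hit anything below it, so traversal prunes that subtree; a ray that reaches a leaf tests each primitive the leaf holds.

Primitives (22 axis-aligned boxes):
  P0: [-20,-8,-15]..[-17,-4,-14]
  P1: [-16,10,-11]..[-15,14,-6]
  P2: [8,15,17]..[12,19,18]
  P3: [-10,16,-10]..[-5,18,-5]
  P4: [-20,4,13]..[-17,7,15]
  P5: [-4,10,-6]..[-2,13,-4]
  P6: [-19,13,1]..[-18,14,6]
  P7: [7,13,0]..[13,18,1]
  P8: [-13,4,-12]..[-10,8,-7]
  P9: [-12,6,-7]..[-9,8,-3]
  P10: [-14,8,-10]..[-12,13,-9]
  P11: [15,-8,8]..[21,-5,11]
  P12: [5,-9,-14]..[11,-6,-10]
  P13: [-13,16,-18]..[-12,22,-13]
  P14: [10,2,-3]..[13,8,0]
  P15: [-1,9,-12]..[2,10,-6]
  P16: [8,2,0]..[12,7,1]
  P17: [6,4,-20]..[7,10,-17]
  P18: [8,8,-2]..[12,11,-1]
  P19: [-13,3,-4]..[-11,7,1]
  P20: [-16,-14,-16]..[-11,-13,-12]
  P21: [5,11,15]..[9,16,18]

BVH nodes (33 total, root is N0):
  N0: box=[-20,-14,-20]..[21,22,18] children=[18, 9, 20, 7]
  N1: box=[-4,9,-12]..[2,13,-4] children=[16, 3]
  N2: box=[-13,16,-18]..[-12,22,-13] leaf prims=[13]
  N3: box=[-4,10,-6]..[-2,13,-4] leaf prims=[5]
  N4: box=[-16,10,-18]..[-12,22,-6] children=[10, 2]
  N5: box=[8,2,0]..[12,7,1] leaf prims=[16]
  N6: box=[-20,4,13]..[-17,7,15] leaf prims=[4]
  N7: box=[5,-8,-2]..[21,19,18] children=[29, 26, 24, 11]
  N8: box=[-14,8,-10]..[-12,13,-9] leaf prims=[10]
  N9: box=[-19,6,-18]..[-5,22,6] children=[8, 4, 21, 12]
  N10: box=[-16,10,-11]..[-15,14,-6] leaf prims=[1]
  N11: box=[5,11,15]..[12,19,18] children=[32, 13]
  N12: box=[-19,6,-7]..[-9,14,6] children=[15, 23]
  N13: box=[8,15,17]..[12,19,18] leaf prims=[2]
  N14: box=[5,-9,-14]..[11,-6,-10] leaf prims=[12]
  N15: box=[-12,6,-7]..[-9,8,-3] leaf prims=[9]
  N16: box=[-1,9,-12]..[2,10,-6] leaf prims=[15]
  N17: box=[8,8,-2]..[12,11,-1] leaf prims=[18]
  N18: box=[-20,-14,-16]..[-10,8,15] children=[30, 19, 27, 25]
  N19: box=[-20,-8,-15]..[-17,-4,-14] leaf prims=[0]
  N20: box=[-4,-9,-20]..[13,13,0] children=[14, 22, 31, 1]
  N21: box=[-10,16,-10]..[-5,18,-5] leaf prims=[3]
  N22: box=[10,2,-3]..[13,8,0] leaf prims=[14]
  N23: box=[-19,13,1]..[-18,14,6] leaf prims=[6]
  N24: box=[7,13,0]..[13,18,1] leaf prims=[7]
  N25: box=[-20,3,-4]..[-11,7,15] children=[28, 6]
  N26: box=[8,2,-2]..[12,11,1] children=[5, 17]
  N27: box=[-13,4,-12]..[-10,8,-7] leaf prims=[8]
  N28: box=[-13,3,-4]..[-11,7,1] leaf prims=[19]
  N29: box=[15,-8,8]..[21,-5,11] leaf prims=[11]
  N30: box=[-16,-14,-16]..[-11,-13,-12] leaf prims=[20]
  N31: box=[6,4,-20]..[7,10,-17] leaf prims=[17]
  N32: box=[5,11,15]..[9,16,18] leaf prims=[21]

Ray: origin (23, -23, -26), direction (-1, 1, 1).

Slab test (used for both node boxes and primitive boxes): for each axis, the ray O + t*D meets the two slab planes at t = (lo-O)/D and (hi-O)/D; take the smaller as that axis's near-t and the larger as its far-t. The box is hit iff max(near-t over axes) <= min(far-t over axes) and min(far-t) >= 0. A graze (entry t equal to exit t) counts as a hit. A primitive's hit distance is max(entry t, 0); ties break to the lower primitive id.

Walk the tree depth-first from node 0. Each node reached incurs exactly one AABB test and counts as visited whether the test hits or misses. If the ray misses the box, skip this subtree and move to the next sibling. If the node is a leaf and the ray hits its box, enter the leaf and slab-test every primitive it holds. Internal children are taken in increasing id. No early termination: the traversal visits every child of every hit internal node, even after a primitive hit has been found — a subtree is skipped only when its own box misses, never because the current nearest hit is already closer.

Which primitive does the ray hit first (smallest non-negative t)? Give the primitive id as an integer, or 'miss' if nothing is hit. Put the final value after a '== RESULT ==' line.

Trace the traversal:
N0 x:[2,43] y:[9,45] z:[6,44] -> hit [9,43], descend [7, 9, 18, 20]
  N7 x:[2,18] y:[15,42] z:[24,44] -> miss, prune
  N9 x:[28,42] y:[29,45] z:[8,32] -> hit [29,32], descend [4, 8, 12, 21]
    N4 x:[35,39] y:[33,45] z:[8,20] -> miss, prune
    N8 x:[35,37] y:[31,36] z:[16,17] -> miss, prune
    N12 x:[32,42] y:[29,37] z:[19,32] -> hit [32,32], descend [15, 23]
      N15 x:[32,35] y:[29,31] z:[19,23] -> miss, prune
      N23 x:[41,42] y:[36,37] z:[27,32] -> miss, prune
    N21 x:[28,33] y:[39,41] z:[16,21] -> miss, prune
  N18 x:[33,43] y:[9,31] z:[10,41] -> miss, prune
  N20 x:[10,27] y:[14,36] z:[6,26] -> hit [14,26], descend [1, 14, 22, 31]
    N1 x:[21,27] y:[32,36] z:[14,22] -> miss, prune
    N14 x:[12,18] y:[14,17] z:[12,16] -> hit [14,16] leaf, test {P12@t=14}
    N22 x:[10,13] y:[25,31] z:[23,26] -> miss, prune
    N31 x:[16,17] y:[27,33] z:[6,9] -> miss, prune

Visited [0, 7, 9, 4, 8, 12, 15, 23, 21, 18, 20, 1, 14, 22, 31]. Tests: 15 box, 1 leaf. Nearest: P12.

== RESULT ==
12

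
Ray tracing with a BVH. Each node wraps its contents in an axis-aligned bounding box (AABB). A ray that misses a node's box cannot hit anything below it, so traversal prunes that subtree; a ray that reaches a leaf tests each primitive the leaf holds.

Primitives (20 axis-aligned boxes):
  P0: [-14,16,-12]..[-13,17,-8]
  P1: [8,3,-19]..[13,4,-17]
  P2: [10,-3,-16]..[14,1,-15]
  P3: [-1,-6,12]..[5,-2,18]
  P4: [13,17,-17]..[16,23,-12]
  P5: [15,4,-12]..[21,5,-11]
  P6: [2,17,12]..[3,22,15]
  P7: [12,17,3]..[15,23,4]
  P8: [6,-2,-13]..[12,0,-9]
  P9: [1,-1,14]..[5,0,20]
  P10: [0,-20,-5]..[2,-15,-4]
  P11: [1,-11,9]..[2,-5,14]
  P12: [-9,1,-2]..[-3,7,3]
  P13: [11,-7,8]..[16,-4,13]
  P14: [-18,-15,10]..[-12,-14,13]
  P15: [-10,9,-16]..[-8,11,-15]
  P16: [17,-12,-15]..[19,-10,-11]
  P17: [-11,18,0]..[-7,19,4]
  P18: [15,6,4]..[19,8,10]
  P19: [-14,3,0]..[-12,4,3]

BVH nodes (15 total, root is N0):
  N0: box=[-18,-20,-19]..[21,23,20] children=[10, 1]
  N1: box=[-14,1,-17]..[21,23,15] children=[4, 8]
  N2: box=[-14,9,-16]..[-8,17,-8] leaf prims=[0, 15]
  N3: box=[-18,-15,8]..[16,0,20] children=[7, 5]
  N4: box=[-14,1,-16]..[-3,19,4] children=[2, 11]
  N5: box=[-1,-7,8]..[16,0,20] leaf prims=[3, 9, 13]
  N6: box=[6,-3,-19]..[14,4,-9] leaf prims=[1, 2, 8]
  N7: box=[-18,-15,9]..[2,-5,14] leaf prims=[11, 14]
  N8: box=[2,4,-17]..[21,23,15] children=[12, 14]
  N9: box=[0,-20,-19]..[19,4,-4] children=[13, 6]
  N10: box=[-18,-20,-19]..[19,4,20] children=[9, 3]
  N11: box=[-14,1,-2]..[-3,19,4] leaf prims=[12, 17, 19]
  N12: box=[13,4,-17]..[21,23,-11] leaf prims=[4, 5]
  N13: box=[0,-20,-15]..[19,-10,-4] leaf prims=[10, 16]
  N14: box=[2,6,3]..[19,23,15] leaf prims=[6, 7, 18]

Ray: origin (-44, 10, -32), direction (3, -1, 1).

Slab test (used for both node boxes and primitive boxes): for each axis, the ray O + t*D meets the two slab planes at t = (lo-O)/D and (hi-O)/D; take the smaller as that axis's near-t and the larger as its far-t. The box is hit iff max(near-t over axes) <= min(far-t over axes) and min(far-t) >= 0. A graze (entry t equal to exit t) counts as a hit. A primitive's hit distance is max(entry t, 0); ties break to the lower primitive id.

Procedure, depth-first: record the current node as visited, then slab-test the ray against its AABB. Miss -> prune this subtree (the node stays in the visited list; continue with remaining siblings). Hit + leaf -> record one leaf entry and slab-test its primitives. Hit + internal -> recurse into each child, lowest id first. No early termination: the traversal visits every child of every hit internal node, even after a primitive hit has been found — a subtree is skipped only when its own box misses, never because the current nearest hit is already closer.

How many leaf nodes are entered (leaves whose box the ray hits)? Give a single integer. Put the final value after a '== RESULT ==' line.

Traverse from the root:
N0 x:[26/3,65/3] y:[-13,30] z:[13,52] -> hit [13,65/3], descend [1, 10]
  N1 x:[10,65/3] y:[-13,9] z:[15,47] -> miss, prune
  N10 x:[26/3,21] y:[6,30] z:[13,52] -> hit [13,21], descend [3, 9]
    N3 x:[26/3,20] y:[10,25] z:[40,52] -> miss, prune
    N9 x:[44/3,21] y:[6,30] z:[13,28] -> hit [44/3,21], descend [6, 13]
      N6 x:[50/3,58/3] y:[6,13] z:[13,23] -> miss, prune
      N13 x:[44/3,21] y:[20,30] z:[17,28] -> hit [20,21] leaf, test {P10(miss), P16@t=61/3}

7 AABB tests over nodes [0, 1, 10, 3, 9, 6, 13]; 1 leaf entered; closest P16.

== RESULT ==
1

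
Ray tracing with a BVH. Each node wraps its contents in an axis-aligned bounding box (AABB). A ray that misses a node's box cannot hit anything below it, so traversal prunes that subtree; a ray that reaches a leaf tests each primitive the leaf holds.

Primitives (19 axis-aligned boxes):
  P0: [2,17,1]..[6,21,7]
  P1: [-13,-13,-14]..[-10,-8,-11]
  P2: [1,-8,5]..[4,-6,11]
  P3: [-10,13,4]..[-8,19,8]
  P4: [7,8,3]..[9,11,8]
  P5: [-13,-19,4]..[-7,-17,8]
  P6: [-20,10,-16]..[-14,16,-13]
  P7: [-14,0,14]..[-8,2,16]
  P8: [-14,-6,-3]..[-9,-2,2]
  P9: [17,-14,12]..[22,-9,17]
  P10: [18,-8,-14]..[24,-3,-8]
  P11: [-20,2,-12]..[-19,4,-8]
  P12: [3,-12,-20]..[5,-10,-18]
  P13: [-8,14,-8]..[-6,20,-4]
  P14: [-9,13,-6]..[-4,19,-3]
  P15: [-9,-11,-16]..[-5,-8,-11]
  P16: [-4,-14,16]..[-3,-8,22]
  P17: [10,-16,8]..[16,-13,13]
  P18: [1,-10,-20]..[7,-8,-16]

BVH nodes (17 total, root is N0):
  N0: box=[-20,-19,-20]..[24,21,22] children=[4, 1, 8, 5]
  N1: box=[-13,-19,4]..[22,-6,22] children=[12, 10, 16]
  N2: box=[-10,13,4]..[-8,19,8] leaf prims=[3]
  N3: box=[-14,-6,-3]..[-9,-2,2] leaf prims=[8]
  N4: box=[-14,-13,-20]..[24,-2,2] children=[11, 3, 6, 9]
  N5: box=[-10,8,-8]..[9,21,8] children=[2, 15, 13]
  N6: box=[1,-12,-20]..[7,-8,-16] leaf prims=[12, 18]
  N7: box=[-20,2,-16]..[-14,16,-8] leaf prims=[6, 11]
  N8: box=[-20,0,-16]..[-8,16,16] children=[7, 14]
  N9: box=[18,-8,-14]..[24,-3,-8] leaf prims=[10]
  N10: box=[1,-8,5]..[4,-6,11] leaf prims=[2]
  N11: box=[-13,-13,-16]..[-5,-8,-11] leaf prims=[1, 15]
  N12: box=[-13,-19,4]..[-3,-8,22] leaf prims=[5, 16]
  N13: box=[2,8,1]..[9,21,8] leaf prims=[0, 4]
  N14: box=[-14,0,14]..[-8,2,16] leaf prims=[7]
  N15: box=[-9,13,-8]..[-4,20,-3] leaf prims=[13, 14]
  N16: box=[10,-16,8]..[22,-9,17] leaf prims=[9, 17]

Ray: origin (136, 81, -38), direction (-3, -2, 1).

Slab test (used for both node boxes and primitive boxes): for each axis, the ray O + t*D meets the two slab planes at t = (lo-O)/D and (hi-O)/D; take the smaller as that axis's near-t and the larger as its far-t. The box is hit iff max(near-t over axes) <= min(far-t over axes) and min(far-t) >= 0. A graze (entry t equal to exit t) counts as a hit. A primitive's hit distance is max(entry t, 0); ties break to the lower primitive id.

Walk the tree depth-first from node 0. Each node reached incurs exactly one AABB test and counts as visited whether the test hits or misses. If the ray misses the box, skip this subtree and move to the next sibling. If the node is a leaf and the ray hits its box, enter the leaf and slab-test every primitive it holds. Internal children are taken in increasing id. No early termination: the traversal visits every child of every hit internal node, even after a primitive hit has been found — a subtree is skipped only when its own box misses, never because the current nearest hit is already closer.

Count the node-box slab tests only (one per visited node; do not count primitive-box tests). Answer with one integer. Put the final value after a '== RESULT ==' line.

Walk:
N0 x:[112/3,52] y:[30,50] z:[18,60] -> hit [112/3,50], descend [1, 4, 5, 8]
  N1 x:[38,149/3] y:[87/2,50] z:[42,60] -> hit [87/2,149/3], descend [10, 12, 16]
    N10 x:[44,45] y:[87/2,89/2] z:[43,49] -> hit [44,89/2] leaf, test {P2@t=44}
    N12 x:[139/3,149/3] y:[89/2,50] z:[42,60] -> hit [139/3,149/3] leaf, test {P5(miss), P16(miss)}
    N16 x:[38,42] y:[45,97/2] z:[46,55] -> miss, prune
  N4 x:[112/3,50] y:[83/2,47] z:[18,40] -> miss, prune
  N5 x:[127/3,146/3] y:[30,73/2] z:[30,46] -> miss, prune
  N8 x:[48,52] y:[65/2,81/2] z:[22,54] -> miss, prune

8 AABB tests over nodes [0, 1, 10, 12, 16, 4, 5, 8]; 2 leaves entered; closest P2.

== RESULT ==
8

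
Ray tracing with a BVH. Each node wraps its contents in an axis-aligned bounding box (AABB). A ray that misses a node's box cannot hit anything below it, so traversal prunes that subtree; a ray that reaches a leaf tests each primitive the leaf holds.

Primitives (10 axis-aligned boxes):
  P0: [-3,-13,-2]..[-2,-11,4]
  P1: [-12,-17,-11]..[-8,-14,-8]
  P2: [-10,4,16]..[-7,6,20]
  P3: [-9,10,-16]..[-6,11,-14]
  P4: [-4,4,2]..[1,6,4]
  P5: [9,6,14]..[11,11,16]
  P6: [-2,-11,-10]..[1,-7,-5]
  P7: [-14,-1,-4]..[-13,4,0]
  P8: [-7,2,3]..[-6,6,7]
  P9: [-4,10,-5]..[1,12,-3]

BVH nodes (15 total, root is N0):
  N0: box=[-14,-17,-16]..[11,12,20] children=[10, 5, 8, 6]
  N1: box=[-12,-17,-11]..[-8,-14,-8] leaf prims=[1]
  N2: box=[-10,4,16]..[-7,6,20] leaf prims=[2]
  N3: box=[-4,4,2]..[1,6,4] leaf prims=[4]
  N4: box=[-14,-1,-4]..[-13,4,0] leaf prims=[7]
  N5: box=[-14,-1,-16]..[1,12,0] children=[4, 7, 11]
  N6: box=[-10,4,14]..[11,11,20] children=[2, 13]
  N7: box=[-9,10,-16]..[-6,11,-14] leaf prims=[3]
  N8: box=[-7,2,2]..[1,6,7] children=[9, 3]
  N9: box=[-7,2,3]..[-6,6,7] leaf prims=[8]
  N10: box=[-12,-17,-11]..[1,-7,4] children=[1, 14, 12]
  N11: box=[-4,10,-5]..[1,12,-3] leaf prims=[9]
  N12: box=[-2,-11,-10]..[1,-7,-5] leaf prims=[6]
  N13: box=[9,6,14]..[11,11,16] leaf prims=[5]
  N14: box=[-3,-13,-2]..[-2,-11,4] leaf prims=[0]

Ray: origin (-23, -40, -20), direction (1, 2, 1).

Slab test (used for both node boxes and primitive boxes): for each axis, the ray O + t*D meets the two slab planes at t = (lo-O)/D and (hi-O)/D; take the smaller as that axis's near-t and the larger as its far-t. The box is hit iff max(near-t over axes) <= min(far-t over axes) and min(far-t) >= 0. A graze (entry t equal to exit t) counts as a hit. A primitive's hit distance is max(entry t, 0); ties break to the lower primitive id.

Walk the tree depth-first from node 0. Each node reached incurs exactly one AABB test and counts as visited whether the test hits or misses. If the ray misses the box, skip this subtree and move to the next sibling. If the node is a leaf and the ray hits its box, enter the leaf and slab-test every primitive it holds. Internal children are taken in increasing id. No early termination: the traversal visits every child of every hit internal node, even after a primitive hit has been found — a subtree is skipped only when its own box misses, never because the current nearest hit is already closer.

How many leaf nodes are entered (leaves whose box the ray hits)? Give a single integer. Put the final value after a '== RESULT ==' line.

Trace the traversal:
N0 x:[9,34] y:[23/2,26] z:[4,40] -> hit [23/2,26], descend [5, 6, 8, 10]
  N5 x:[9,24] y:[39/2,26] z:[4,20] -> hit [39/2,20], descend [4, 7, 11]
    N4 x:[9,10] y:[39/2,22] z:[16,20] -> miss, prune
    N7 x:[14,17] y:[25,51/2] z:[4,6] -> miss, prune
    N11 x:[19,24] y:[25,26] z:[15,17] -> miss, prune
  N6 x:[13,34] y:[22,51/2] z:[34,40] -> miss, prune
  N8 x:[16,24] y:[21,23] z:[22,27] -> hit [22,23], descend [3, 9]
    N3 x:[19,24] y:[22,23] z:[22,24] -> hit [22,23] leaf, test {P4@t=22}
    N9 x:[16,17] y:[21,23] z:[23,27] -> miss, prune
  N10 x:[11,24] y:[23/2,33/2] z:[9,24] -> hit [23/2,33/2], descend [1, 12, 14]
    N1 x:[11,15] y:[23/2,13] z:[9,12] -> hit [23/2,12] leaf, test {P1@t=23/2}
    N12 x:[21,24] y:[29/2,33/2] z:[10,15] -> miss, prune
    N14 x:[20,21] y:[27/2,29/2] z:[18,24] -> miss, prune

order=[0, 5, 4, 7, 11, 6, 8, 3, 9, 10, 1, 12, 14]  |boxes|=13  |leaves|=2  hit=P1

== RESULT ==
2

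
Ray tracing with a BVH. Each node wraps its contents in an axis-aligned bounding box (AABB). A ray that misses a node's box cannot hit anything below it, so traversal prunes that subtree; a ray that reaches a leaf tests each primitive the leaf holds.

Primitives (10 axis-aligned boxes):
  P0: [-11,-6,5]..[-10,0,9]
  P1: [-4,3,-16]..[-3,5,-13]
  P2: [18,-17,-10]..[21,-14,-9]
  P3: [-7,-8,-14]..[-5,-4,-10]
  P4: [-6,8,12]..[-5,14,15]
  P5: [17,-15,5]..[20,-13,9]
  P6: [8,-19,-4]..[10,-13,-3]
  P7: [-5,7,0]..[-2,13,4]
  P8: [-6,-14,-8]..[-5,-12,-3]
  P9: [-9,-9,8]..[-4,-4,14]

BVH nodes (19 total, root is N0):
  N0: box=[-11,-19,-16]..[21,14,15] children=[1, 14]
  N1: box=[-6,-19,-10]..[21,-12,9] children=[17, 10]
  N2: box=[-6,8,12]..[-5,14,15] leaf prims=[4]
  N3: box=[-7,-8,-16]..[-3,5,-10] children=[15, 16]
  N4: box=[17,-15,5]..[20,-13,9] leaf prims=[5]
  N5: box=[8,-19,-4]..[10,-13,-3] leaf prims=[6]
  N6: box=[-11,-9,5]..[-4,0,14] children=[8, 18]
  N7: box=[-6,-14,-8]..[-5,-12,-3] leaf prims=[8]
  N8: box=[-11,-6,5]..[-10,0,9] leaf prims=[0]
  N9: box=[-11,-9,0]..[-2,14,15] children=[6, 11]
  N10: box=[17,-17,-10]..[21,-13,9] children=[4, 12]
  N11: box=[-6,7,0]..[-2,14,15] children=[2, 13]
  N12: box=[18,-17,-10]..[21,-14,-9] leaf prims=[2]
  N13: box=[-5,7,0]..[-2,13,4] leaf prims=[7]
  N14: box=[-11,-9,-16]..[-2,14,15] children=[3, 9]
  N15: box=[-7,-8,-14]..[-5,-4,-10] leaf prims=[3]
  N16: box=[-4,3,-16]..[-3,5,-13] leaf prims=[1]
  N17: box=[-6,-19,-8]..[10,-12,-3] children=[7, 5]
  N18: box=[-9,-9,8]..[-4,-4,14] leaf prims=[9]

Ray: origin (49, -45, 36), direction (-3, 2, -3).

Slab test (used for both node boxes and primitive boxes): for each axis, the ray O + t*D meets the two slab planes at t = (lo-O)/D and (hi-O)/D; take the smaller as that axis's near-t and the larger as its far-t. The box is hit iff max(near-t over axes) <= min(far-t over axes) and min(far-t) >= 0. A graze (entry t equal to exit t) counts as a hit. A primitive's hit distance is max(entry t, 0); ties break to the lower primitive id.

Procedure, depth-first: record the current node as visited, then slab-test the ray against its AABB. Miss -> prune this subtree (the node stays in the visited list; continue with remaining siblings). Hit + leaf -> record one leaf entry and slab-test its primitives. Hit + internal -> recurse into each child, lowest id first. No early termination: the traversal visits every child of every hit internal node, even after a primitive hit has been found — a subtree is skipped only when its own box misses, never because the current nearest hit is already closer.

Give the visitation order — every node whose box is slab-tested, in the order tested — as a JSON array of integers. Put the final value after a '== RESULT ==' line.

Traverse from the root:
N0 x:[28/3,20] y:[13,59/2] z:[7,52/3] -> hit [13,52/3], descend [1, 14]
  N1 x:[28/3,55/3] y:[13,33/2] z:[9,46/3] -> hit [13,46/3], descend [10, 17]
    N10 x:[28/3,32/3] y:[14,16] z:[9,46/3] -> miss, prune
    N17 x:[13,55/3] y:[13,33/2] z:[13,44/3] -> hit [13,44/3], descend [5, 7]
      N5 x:[13,41/3] y:[13,16] z:[13,40/3] -> hit [13,40/3] leaf, test {P6@t=13}
      N7 x:[18,55/3] y:[31/2,33/2] z:[13,44/3] -> miss, prune
  N14 x:[17,20] y:[18,59/2] z:[7,52/3] -> miss, prune

7 AABB tests over nodes [0, 1, 10, 17, 5, 7, 14]; 1 leaf entered; closest P6.

== RESULT ==
[0, 1, 10, 17, 5, 7, 14]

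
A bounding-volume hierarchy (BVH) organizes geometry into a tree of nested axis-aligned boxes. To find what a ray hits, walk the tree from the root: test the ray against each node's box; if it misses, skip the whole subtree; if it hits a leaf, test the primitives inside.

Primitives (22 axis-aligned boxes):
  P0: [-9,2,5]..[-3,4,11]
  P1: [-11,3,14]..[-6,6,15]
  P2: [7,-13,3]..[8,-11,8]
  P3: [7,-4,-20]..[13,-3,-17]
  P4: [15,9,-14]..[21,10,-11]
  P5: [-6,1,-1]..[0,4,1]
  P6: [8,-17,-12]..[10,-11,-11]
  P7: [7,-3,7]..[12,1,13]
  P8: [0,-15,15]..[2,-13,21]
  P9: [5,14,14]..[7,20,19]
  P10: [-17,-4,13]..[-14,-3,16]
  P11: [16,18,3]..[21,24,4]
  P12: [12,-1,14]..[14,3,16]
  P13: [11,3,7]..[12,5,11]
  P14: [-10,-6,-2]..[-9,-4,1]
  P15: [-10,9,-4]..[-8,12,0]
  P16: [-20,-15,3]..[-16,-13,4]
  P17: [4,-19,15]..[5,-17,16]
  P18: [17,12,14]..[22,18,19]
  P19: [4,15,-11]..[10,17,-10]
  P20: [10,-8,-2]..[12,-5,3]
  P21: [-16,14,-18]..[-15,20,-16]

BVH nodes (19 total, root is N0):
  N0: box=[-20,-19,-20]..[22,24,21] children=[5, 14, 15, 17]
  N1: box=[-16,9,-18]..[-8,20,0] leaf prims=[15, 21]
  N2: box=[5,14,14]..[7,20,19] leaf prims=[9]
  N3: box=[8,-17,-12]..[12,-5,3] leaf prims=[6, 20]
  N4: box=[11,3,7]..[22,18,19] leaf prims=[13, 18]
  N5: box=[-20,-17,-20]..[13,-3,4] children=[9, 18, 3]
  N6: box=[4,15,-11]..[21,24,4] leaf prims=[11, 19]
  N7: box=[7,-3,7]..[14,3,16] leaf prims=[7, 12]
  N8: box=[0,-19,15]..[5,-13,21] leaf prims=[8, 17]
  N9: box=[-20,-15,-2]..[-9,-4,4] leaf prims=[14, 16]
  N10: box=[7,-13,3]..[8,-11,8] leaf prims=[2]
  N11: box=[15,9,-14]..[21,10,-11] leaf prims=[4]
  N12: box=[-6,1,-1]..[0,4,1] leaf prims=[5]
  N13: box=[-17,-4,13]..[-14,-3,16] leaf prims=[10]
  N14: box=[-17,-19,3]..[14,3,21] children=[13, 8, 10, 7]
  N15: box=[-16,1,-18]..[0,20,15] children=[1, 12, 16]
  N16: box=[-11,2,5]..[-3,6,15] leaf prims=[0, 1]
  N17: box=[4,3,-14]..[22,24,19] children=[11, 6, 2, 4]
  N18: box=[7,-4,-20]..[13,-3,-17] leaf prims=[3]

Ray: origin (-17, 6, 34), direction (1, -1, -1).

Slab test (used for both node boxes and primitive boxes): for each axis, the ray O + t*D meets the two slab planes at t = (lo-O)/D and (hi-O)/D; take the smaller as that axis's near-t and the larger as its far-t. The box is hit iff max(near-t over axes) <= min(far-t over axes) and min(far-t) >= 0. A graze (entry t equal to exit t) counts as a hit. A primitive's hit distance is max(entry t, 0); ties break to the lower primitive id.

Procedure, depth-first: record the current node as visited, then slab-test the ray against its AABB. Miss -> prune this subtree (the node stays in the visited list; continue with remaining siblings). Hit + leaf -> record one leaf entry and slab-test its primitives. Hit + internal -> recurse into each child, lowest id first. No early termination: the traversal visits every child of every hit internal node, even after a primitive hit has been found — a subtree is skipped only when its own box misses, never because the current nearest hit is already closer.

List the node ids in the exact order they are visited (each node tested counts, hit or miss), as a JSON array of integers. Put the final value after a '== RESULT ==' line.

Traverse from the root:
N0 x:[-3,39] y:[-18,25] z:[13,54] -> hit [13,25], descend [5, 14, 15, 17]
  N5 x:[-3,30] y:[9,23] z:[30,54] -> miss, prune
  N14 x:[0,31] y:[3,25] z:[13,31] -> hit [13,25], descend [7, 8, 10, 13]
    N7 x:[24,31] y:[3,9] z:[18,27] -> miss, prune
    N8 x:[17,22] y:[19,25] z:[13,19] -> hit [19,19] leaf, test {P8@t=19, P17(miss)}
    N10 x:[24,25] y:[17,19] z:[26,31] -> miss, prune
    N13 x:[0,3] y:[9,10] z:[18,21] -> miss, prune
  N15 x:[1,17] y:[-14,5] z:[19,52] -> miss, prune
  N17 x:[21,39] y:[-18,3] z:[15,48] -> miss, prune

9 AABB tests over nodes [0, 5, 14, 7, 8, 10, 13, 15, 17]; 1 leaf entered; closest P8.

== RESULT ==
[0, 5, 14, 7, 8, 10, 13, 15, 17]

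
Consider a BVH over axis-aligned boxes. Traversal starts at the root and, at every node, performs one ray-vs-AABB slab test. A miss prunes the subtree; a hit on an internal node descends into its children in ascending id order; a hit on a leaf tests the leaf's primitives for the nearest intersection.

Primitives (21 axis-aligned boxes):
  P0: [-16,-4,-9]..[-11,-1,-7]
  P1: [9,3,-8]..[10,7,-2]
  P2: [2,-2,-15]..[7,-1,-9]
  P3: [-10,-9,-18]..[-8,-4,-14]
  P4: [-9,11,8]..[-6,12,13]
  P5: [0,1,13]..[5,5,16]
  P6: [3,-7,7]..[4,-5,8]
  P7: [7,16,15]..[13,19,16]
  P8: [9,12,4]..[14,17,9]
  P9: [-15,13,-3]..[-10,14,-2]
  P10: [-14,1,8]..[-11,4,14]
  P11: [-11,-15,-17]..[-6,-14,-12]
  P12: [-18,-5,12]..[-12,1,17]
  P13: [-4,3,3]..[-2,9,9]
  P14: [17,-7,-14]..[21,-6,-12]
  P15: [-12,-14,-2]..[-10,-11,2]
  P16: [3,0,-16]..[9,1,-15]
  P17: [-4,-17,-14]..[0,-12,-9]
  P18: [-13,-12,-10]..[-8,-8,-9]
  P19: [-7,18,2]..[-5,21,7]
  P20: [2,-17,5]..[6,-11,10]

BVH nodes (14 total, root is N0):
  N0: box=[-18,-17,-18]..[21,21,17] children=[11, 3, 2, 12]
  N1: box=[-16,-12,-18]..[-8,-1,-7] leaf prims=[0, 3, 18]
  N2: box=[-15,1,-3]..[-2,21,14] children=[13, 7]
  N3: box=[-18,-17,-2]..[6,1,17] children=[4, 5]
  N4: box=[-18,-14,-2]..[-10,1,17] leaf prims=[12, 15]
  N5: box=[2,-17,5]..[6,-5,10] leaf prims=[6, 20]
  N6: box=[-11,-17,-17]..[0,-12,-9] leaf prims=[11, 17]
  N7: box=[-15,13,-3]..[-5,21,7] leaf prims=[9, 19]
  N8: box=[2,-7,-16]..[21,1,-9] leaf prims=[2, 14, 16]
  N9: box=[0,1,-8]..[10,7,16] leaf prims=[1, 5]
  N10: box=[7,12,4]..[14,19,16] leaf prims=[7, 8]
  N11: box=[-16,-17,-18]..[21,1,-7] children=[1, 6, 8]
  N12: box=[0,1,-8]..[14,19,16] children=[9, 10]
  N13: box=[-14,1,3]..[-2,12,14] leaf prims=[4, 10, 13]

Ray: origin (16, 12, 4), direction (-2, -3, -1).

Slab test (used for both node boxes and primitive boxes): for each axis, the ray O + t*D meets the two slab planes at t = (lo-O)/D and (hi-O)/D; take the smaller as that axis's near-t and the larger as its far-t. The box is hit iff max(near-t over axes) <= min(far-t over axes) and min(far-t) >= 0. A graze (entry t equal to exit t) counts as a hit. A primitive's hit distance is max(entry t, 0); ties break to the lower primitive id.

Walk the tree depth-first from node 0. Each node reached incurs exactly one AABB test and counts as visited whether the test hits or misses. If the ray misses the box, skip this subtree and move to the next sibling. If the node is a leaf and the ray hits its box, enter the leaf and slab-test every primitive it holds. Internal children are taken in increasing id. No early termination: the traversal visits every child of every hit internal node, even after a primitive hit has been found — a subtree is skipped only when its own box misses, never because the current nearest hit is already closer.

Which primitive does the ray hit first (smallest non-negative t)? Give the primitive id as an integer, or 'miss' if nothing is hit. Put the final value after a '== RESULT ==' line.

Walk:
N0 x:[-5/2,17] y:[-3,29/3] z:[-13,22] -> hit [-5/2,29/3], descend [2, 3, 11, 12]
  N2 x:[9,31/2] y:[-3,11/3] z:[-10,7] -> miss, prune
  N3 x:[5,17] y:[11/3,29/3] z:[-13,6] -> hit [5,6], descend [4, 5]
    N4 x:[13,17] y:[11/3,26/3] z:[-13,6] -> miss, prune
    N5 x:[5,7] y:[17/3,29/3] z:[-6,-1] -> miss, prune
  N11 x:[-5/2,16] y:[11/3,29/3] z:[11,22] -> miss, prune
  N12 x:[1,8] y:[-7/3,11/3] z:[-12,12] -> hit [1,11/3], descend [9, 10]
    N9 x:[3,8] y:[5/3,11/3] z:[-12,12] -> hit [3,11/3] leaf, test {P1(miss), P5(miss)}
    N10 x:[1,9/2] y:[-7/3,0] z:[-12,0] -> miss, prune

order=[0, 2, 3, 4, 5, 11, 12, 9, 10]  |boxes|=9  |leaves|=1  hit=miss

== RESULT ==
miss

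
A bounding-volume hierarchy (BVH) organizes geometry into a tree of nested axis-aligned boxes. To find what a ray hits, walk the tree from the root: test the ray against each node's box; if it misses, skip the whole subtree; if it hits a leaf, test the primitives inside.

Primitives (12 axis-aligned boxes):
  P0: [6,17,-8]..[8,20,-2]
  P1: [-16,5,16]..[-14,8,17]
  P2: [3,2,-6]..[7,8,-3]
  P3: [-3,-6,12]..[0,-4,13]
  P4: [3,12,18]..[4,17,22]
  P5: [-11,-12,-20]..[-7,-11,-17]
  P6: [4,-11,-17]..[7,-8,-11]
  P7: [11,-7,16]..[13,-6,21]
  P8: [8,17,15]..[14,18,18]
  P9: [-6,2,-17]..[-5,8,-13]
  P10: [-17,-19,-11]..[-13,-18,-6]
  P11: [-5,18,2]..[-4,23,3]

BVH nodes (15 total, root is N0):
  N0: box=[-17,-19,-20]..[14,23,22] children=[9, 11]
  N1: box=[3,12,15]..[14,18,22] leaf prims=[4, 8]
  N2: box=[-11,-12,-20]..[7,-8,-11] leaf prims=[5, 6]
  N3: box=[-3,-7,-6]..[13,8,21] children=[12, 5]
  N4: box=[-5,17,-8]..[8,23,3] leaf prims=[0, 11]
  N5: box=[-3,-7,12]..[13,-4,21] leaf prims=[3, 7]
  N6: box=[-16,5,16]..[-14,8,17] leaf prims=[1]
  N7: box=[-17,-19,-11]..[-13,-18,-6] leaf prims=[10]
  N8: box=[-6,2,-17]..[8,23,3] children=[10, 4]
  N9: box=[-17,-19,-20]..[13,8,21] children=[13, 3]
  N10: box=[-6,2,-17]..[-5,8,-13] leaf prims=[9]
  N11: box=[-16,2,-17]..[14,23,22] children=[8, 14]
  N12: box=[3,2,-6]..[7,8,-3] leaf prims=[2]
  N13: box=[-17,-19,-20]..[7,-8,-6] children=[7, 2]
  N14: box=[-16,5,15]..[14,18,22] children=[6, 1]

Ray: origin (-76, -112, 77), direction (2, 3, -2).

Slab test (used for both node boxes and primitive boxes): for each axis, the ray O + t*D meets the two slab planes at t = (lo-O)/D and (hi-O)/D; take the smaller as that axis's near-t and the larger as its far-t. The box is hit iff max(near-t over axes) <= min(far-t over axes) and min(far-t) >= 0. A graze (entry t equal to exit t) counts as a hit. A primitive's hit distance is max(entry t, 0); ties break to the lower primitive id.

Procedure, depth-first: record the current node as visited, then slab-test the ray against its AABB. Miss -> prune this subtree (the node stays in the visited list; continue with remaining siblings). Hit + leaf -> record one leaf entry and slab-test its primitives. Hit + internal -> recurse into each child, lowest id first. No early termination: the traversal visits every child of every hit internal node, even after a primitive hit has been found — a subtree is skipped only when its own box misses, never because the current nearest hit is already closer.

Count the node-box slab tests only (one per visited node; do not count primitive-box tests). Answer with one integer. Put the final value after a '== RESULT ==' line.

Trace the traversal:
N0 x:[59/2,45] y:[31,45] z:[55/2,97/2] -> hit [31,45], descend [9, 11]
  N9 x:[59/2,89/2] y:[31,40] z:[28,97/2] -> hit [31,40], descend [3, 13]
    N3 x:[73/2,89/2] y:[35,40] z:[28,83/2] -> hit [73/2,40], descend [5, 12]
      N5 x:[73/2,89/2] y:[35,36] z:[28,65/2] -> miss, prune
      N12 x:[79/2,83/2] y:[38,40] z:[40,83/2] -> hit [40,40] leaf, test {P2@t=40}
    N13 x:[59/2,83/2] y:[31,104/3] z:[83/2,97/2] -> miss, prune
  N11 x:[30,45] y:[38,45] z:[55/2,47] -> hit [38,45], descend [8, 14]
    N8 x:[35,42] y:[38,45] z:[37,47] -> hit [38,42], descend [4, 10]
      N4 x:[71/2,42] y:[43,45] z:[37,85/2] -> miss, prune
      N10 x:[35,71/2] y:[38,40] z:[45,47] -> miss, prune
    N14 x:[30,45] y:[39,130/3] z:[55/2,31] -> miss, prune

11 AABB tests over nodes [0, 9, 3, 5, 12, 13, 11, 8, 4, 10, 14]; 1 leaf entered; closest P2.

== RESULT ==
11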